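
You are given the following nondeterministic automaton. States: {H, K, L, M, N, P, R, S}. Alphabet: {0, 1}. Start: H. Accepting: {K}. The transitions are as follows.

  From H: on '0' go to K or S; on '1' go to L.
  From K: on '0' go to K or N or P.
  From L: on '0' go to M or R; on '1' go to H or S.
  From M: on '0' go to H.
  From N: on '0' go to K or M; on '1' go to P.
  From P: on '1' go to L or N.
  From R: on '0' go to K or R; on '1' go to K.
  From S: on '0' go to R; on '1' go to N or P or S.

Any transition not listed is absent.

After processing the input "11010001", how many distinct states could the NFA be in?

5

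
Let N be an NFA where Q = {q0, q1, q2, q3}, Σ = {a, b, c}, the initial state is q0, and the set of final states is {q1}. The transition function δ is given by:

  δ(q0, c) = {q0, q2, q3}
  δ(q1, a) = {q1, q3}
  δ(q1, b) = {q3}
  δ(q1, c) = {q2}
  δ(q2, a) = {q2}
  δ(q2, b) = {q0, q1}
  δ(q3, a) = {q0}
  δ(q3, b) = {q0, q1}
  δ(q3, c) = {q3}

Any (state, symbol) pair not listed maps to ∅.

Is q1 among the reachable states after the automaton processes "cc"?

Start in {q0}.
Read 'c': q0→{q0, q2, q3}; now {q0, q2, q3}.
Read 'c': q0→{q0, q2, q3}, q2→∅, q3→{q3}; now {q0, q2, q3}.
State q1 is not in {q0, q2, q3}.

No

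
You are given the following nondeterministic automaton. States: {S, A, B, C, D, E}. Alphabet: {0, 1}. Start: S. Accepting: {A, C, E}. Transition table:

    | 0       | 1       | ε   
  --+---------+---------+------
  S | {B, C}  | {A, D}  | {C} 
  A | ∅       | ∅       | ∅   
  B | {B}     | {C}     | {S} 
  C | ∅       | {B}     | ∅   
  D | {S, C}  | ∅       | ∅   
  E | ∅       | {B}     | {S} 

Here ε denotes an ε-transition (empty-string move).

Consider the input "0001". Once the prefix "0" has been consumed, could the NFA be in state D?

No

Start: ε-closure({S}) = {S, C}.
Read '0': {S, C} → {S, B, C}.
State D is not in {S, B, C}.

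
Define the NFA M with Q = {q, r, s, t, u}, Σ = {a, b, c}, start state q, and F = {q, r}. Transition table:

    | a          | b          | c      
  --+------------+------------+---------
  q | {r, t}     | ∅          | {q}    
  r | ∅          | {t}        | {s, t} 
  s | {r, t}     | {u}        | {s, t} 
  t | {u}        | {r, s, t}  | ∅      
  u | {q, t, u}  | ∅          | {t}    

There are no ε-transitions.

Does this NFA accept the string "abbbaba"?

Yes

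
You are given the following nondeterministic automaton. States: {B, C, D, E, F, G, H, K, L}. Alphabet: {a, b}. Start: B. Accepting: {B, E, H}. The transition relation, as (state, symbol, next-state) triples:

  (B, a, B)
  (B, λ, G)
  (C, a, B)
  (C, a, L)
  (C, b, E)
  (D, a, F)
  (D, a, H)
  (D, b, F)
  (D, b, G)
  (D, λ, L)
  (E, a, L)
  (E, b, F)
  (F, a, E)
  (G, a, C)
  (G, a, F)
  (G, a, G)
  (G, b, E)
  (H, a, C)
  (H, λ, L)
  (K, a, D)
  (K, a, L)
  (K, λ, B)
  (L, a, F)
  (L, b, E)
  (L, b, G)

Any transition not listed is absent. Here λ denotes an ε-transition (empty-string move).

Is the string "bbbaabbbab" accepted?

No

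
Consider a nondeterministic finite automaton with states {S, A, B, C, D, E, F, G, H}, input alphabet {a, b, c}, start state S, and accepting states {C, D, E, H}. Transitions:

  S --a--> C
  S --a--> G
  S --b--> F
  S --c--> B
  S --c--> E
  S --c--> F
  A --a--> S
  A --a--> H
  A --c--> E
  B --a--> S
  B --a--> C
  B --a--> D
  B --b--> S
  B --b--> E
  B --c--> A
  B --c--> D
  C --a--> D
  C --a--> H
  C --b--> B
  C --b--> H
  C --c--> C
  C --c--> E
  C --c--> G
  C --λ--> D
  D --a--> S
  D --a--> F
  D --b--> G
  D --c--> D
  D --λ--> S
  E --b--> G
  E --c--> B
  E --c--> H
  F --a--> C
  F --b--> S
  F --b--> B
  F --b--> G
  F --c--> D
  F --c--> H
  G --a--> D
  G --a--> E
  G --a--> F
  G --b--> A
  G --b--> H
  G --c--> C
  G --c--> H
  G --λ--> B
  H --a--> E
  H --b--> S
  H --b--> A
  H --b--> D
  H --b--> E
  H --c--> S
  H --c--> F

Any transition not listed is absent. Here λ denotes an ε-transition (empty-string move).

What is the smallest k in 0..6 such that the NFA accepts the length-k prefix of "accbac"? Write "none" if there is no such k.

Start in {S}.
Read 'a': S→{C, G}; union {C, G}; ε-closure = {S, B, C, D, G}.
None of the earlier sets intersect F, but {S, B, C, D, G} does.

1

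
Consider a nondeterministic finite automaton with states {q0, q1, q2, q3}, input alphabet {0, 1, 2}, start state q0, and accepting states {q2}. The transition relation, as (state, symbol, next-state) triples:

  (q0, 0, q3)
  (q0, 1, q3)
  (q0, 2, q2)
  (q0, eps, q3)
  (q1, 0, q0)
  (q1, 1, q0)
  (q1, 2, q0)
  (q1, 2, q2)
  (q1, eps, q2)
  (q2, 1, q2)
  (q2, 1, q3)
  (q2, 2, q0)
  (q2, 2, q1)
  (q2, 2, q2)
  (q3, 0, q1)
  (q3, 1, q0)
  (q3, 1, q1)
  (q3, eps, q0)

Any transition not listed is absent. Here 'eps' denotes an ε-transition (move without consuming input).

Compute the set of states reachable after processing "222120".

{q0, q1, q2, q3}

Start: ε-closure({q0}) = {q0, q3}.
Read '2': {q0, q3} → {q2}.
Read '2': {q2} → {q0, q1, q2, q3}.
Read '2': {q0, q1, q2, q3} → {q0, q1, q2, q3}.
Read '1': {q0, q1, q2, q3} → {q0, q1, q2, q3}.
Read '2': {q0, q1, q2, q3} → {q0, q1, q2, q3}.
Read '0': {q0, q1, q2, q3} → {q0, q1, q2, q3}.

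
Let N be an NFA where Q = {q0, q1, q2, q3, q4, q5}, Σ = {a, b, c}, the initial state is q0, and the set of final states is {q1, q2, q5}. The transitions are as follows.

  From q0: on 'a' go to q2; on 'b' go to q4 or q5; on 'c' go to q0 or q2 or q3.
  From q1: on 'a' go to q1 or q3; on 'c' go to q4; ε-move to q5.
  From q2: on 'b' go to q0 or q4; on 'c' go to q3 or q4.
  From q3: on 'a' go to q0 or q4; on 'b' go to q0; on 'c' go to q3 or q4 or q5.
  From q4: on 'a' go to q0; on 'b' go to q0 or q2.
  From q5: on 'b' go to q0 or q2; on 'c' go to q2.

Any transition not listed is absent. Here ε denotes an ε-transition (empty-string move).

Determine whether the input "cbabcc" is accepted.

Start in {q0}.
Read 'c': q0→{q0, q2, q3}; now {q0, q2, q3}.
Read 'b': q0→{q4, q5}, q2→{q0, q4}, q3→{q0}; now {q0, q4, q5}.
Read 'a': q0→{q2}, q4→{q0}, q5→∅; now {q0, q2}.
Read 'b': q0→{q4, q5}, q2→{q0, q4}; now {q0, q4, q5}.
Read 'c': q0→{q0, q2, q3}, q4→∅, q5→{q2}; now {q0, q2, q3}.
Read 'c': q0→{q0, q2, q3}, q2→{q3, q4}, q3→{q3, q4, q5}; now {q0, q2, q3, q4, q5}.
The final set {q0, q2, q3, q4, q5} contains the accepting states q2, q5.

Yes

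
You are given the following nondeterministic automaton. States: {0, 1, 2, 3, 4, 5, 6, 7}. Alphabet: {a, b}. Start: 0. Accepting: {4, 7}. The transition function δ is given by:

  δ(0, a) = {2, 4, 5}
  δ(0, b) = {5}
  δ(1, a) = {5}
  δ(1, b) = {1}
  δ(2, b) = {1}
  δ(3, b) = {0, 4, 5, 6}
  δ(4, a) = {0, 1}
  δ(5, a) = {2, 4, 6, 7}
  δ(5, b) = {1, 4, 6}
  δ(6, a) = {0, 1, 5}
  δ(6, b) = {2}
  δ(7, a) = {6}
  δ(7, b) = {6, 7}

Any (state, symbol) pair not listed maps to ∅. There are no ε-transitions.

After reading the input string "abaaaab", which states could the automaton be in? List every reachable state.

{1, 2, 4, 5, 6, 7}

Start in {0}.
Read 'a': {0} → {2, 4, 5}.
Read 'b': {2, 4, 5} → {1, 4, 6}.
Read 'a': {1, 4, 6} → {0, 1, 5}.
Read 'a': {0, 1, 5} → {2, 4, 5, 6, 7}.
Read 'a': {2, 4, 5, 6, 7} → {0, 1, 2, 4, 5, 6, 7}.
Read 'a': {0, 1, 2, 4, 5, 6, 7} → {0, 1, 2, 4, 5, 6, 7}.
Read 'b': {0, 1, 2, 4, 5, 6, 7} → {1, 2, 4, 5, 6, 7}.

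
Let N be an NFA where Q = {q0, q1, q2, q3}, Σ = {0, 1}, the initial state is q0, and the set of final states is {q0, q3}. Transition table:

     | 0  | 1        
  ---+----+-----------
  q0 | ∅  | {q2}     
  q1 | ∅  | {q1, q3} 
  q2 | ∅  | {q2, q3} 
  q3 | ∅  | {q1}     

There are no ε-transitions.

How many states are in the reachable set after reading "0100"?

Start in {q0}.
Read '0': q0→∅; now ∅.
The set is empty and remains empty for the remaining 3 symbols.
That set has 0 states.

0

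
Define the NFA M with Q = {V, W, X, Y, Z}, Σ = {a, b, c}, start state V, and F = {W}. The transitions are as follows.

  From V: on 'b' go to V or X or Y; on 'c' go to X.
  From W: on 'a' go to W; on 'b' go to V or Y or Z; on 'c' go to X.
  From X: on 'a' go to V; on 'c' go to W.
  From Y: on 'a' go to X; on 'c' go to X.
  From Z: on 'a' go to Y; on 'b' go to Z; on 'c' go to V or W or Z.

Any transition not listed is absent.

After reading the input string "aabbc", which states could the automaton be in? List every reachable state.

∅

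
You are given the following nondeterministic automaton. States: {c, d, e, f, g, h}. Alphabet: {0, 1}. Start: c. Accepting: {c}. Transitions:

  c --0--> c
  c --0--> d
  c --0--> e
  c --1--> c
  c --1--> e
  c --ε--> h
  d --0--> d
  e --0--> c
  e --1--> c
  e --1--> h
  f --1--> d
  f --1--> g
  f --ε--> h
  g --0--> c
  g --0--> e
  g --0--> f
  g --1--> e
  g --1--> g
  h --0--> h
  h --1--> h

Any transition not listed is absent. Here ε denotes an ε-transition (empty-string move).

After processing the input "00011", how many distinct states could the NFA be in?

3

Start: ε-closure({c}) = {c, h}.
Read '0': {c, h} → {c, d, e, h}.
Read '0': {c, d, e, h} → {c, d, e, h}.
Read '0': {c, d, e, h} → {c, d, e, h}.
Read '1': {c, d, e, h} → {c, e, h}.
Read '1': {c, e, h} → {c, e, h}.
That set has 3 states.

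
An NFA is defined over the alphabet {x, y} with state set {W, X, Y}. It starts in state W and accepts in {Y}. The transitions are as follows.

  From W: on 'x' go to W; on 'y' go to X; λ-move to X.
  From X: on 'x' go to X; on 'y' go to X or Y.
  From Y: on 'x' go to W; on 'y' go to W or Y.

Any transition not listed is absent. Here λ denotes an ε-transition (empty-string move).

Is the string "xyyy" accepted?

Start: ε-closure({W}) = {W, X}.
Read 'x': W→{W}, X→{X}; now {W, X}.
Read 'y': W→{X}, X→{X, Y}; now {X, Y}.
Read 'y': X→{X, Y}, Y→{W, Y}; now {W, X, Y}.
Read 'y': W→{X}, X→{X, Y}, Y→{W, Y}; now {W, X, Y}.
The final set {W, X, Y} contains the accepting state Y.

Yes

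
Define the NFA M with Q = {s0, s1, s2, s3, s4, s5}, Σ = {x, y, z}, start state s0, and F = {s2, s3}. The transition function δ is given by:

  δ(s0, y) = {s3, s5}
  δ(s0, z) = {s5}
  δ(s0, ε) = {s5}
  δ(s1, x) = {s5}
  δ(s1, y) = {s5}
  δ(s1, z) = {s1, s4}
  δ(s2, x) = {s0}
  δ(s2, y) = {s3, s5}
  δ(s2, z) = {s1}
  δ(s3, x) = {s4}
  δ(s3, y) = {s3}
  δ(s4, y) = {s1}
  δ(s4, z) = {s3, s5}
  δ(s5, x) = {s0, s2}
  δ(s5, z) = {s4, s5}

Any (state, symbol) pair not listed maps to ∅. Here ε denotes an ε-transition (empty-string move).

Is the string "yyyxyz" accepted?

No

Start: ε-closure({s0}) = {s0, s5}.
Read 'y': s0→{s3, s5}, s5→∅; now {s3, s5}.
Read 'y': s3→{s3}, s5→∅; now {s3}.
Read 'y': s3→{s3}; now {s3}.
Read 'x': s3→{s4}; now {s4}.
Read 'y': s4→{s1}; now {s1}.
Read 'z': s1→{s1, s4}; now {s1, s4}.
The final set {s1, s4} contains no accepting state.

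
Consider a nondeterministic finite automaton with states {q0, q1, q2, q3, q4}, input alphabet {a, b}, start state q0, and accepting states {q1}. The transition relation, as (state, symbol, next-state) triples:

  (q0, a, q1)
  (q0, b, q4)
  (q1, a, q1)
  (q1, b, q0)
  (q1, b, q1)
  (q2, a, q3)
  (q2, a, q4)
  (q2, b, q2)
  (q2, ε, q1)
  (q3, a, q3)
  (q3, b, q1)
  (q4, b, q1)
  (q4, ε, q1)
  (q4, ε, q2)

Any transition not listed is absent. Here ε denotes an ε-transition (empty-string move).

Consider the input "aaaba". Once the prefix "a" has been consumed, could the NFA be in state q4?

Start in {q0}.
Read 'a': {q0} → {q1}.
State q4 is not in {q1}.

No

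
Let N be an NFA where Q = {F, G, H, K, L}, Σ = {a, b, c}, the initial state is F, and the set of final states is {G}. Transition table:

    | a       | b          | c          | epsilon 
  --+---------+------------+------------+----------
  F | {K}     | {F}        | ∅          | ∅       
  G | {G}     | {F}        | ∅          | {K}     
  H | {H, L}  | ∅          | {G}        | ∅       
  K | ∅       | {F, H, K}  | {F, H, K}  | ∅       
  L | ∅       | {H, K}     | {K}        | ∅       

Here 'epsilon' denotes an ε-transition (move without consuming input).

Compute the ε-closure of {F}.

{F}

Begin with {F}.
No ε-moves leave this set, so the closure equals the set itself.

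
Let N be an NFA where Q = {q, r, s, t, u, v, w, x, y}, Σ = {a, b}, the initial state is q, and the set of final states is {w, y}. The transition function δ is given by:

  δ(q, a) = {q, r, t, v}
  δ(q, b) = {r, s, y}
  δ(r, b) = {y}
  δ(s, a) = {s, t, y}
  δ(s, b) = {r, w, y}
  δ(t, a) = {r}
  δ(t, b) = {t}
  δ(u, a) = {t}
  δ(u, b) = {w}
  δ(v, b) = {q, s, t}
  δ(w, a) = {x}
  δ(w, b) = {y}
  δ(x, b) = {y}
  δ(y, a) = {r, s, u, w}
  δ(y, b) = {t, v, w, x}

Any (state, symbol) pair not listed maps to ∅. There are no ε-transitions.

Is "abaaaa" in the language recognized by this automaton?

Yes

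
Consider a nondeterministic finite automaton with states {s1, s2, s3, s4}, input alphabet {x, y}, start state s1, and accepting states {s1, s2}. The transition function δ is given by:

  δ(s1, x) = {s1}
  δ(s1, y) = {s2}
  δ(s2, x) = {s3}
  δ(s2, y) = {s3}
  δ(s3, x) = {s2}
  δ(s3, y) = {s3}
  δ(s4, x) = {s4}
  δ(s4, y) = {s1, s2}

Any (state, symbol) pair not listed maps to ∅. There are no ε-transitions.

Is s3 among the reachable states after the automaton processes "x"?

No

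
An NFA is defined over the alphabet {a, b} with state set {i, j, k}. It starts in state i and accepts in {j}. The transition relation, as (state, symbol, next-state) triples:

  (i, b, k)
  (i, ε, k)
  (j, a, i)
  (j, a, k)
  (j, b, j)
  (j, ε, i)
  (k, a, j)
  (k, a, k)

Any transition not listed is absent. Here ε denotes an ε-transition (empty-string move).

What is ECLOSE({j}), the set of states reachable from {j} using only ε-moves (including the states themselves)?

{i, j, k}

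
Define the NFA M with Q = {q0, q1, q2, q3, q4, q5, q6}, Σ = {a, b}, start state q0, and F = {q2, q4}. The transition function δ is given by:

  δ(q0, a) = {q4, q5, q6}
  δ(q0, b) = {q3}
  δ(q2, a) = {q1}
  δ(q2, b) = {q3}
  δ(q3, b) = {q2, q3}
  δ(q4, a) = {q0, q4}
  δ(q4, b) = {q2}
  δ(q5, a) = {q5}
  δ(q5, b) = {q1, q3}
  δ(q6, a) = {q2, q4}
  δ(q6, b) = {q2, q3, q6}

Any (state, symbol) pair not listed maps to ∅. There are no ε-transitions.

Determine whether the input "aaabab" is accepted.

Yes

Start in {q0}.
Read 'a': q0→{q4, q5, q6}; now {q4, q5, q6}.
Read 'a': q4→{q0, q4}, q5→{q5}, q6→{q2, q4}; now {q0, q2, q4, q5}.
Read 'a': q0→{q4, q5, q6}, q2→{q1}, q4→{q0, q4}, q5→{q5}; now {q0, q1, q4, q5, q6}.
Read 'b': q0→{q3}, q1→∅, q4→{q2}, q5→{q1, q3}, q6→{q2, q3, q6}; now {q1, q2, q3, q6}.
Read 'a': q1→∅, q2→{q1}, q3→∅, q6→{q2, q4}; now {q1, q2, q4}.
Read 'b': q1→∅, q2→{q3}, q4→{q2}; now {q2, q3}.
The final set {q2, q3} contains the accepting state q2.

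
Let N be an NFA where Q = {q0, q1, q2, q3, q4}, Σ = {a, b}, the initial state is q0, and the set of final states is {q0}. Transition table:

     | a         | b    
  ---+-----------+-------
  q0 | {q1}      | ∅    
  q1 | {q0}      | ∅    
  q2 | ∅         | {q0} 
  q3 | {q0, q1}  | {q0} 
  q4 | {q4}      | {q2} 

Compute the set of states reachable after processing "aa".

Start in {q0}.
Read 'a': q0→{q1}; now {q1}.
Read 'a': q1→{q0}; now {q0}.

{q0}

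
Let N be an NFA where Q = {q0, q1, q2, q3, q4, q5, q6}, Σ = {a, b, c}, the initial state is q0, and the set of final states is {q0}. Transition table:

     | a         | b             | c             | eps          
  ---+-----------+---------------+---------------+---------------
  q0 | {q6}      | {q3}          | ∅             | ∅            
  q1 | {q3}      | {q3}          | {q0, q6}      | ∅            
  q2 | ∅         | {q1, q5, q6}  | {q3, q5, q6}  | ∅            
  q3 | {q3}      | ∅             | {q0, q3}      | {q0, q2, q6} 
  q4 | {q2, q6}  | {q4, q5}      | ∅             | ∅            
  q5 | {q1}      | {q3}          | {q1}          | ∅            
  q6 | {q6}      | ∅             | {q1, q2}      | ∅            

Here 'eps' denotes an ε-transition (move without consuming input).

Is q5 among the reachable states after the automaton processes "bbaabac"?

Yes

Start in {q0}.
Read 'b': {q0} → {q0, q2, q3, q6}.
Read 'b': {q0, q2, q3, q6} → {q0, q1, q2, q3, q5, q6}.
Read 'a': {q0, q1, q2, q3, q5, q6} → {q0, q1, q2, q3, q6}.
Read 'a': {q0, q1, q2, q3, q6} → {q0, q2, q3, q6}.
Read 'b': {q0, q2, q3, q6} → {q0, q1, q2, q3, q5, q6}.
Read 'a': {q0, q1, q2, q3, q5, q6} → {q0, q1, q2, q3, q6}.
Read 'c': {q0, q1, q2, q3, q6} → {q0, q1, q2, q3, q5, q6}.
State q5 is in {q0, q1, q2, q3, q5, q6}.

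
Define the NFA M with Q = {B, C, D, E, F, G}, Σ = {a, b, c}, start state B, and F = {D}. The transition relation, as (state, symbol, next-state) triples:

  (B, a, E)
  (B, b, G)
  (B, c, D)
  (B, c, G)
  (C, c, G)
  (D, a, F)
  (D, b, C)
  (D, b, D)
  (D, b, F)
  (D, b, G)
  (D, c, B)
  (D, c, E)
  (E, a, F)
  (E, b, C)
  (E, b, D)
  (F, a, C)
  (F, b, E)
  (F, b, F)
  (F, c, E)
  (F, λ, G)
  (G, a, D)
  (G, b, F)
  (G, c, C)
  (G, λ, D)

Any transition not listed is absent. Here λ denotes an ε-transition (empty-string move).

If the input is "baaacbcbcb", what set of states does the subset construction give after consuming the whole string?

Start in {B}.
Read 'b': {B} → {D, G}.
Read 'a': {D, G} → {D, F, G}.
Read 'a': {D, F, G} → {C, D, F, G}.
Read 'a': {C, D, F, G} → {C, D, F, G}.
Read 'c': {C, D, F, G} → {B, C, D, E, G}.
Read 'b': {B, C, D, E, G} → {C, D, F, G}.
Read 'c': {C, D, F, G} → {B, C, D, E, G}.
Read 'b': {B, C, D, E, G} → {C, D, F, G}.
Read 'c': {C, D, F, G} → {B, C, D, E, G}.
Read 'b': {B, C, D, E, G} → {C, D, F, G}.

{C, D, F, G}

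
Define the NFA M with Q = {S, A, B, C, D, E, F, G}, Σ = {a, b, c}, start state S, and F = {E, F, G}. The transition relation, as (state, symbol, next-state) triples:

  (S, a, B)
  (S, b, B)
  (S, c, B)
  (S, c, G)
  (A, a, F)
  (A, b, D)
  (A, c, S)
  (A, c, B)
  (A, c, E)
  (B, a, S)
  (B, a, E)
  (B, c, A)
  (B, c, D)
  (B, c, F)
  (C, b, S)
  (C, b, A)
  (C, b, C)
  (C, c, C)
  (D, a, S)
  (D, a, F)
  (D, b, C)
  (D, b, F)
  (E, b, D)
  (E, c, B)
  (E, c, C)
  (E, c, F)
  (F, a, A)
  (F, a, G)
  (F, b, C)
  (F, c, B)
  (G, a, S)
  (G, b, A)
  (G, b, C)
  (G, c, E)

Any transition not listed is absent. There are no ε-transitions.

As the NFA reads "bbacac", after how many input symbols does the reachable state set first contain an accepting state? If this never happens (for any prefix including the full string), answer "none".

none

Start in {S}.
Read 'b': {S} → {B}.
Read 'b': {B} → ∅.
The set is empty and remains empty for the remaining 4 symbols.
No reachable set along the way intersects F.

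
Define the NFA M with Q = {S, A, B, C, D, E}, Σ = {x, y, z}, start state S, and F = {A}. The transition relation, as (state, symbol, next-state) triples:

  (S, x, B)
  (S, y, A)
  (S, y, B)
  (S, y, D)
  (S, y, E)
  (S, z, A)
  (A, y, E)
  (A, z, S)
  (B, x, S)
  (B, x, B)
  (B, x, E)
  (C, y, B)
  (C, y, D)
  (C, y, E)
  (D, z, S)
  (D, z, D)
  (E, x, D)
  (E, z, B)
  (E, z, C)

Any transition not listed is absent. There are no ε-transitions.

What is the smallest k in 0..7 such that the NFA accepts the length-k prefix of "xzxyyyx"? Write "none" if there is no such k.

none

Start in {S}.
Read 'x': {S} → {B}.
Read 'z': {B} → ∅.
The set is empty and remains empty for the remaining 5 symbols.
No reachable set along the way intersects F.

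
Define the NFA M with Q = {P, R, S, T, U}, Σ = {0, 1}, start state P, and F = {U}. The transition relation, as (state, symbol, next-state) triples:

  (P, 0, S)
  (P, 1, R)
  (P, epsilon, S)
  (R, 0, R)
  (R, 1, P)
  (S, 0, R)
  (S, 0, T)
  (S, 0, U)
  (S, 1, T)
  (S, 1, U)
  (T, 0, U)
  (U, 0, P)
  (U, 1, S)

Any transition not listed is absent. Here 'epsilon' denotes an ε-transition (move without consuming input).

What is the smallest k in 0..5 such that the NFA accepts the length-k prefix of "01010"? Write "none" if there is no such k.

1

Start: ε-closure({P}) = {P, S}.
Read '0': P→{S}, S→{R, T, U}; now {R, S, T, U}.
None of the earlier sets intersect F, but {R, S, T, U} does.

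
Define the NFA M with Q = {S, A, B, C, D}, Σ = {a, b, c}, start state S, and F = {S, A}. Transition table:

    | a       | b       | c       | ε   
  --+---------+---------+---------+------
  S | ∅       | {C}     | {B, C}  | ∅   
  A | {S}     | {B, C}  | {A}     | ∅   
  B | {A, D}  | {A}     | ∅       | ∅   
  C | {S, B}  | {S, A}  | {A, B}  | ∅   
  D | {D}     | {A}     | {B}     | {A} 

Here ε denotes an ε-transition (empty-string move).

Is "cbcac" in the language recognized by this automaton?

Yes

Start in {S}.
Read 'c': S→{B, C}; now {B, C}.
Read 'b': B→{A}, C→{S, A}; now {S, A}.
Read 'c': S→{B, C}, A→{A}; now {A, B, C}.
Read 'a': A→{S}, B→{A, D}, C→{S, B}; now {S, A, B, D}.
Read 'c': S→{B, C}, A→{A}, B→∅, D→{B}; now {A, B, C}.
The final set {A, B, C} contains the accepting state A.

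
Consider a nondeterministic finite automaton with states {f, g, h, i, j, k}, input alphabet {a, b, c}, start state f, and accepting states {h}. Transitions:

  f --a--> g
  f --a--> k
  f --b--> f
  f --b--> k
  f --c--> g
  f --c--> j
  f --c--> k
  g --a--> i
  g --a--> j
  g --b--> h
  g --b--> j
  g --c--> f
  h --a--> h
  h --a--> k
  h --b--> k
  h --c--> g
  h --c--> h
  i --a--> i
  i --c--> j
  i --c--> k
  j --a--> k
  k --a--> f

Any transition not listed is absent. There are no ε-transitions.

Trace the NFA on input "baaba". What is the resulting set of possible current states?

{f, g, h, k}

Start in {f}.
Read 'b': f→{f, k}; now {f, k}.
Read 'a': f→{g, k}, k→{f}; now {f, g, k}.
Read 'a': f→{g, k}, g→{i, j}, k→{f}; now {f, g, i, j, k}.
Read 'b': f→{f, k}, g→{h, j}, i→∅, j→∅, k→∅; now {f, h, j, k}.
Read 'a': f→{g, k}, h→{h, k}, j→{k}, k→{f}; now {f, g, h, k}.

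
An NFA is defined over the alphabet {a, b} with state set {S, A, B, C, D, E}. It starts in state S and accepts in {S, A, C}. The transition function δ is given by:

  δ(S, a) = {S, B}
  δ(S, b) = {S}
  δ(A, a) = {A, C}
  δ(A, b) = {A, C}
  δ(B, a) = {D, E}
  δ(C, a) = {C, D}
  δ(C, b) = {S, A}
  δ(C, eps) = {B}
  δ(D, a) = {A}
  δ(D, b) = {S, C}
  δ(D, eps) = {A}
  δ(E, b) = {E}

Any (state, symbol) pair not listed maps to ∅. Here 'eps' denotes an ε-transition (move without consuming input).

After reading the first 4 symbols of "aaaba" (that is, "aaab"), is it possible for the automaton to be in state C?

Start in {S}.
Read 'a': {S} → {S, B}.
Read 'a': {S, B} → {S, A, B, D, E}.
Read 'a': {S, A, B, D, E} → {S, A, B, C, D, E}.
Read 'b': {S, A, B, C, D, E} → {S, A, B, C, E}.
State C is in {S, A, B, C, E}.

Yes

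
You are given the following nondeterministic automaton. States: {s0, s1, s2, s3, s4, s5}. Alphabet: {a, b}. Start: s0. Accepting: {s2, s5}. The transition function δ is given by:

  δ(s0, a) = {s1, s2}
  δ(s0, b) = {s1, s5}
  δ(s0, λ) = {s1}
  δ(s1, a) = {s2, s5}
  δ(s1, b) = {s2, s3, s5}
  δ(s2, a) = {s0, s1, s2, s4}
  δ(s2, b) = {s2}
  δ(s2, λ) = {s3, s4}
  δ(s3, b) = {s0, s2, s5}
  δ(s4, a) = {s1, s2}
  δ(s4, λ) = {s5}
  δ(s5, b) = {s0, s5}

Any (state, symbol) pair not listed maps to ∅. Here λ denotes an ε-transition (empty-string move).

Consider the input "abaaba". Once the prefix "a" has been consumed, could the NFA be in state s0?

No

Start: ε-closure({s0}) = {s0, s1}.
Read 'a': {s0, s1} → {s1, s2, s3, s4, s5}.
State s0 is not in {s1, s2, s3, s4, s5}.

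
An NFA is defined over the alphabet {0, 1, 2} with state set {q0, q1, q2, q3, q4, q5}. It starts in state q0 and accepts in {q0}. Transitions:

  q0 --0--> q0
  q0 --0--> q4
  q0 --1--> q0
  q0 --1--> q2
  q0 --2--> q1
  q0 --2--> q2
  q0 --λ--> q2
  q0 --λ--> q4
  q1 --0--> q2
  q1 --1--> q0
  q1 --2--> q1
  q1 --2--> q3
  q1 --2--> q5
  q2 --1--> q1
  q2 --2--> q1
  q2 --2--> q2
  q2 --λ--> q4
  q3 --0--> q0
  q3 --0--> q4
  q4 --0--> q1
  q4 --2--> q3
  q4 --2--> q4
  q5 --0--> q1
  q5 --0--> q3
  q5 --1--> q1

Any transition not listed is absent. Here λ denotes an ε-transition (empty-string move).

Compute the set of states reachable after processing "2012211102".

{q1, q2, q3, q4, q5}

Start: ε-closure({q0}) = {q0, q2, q4}.
Read '2': {q0, q2, q4} → {q1, q2, q3, q4}.
Read '0': {q1, q2, q3, q4} → {q0, q1, q2, q4}.
Read '1': {q0, q1, q2, q4} → {q0, q1, q2, q4}.
Read '2': {q0, q1, q2, q4} → {q1, q2, q3, q4, q5}.
Read '2': {q1, q2, q3, q4, q5} → {q1, q2, q3, q4, q5}.
Read '1': {q1, q2, q3, q4, q5} → {q0, q1, q2, q4}.
Read '1': {q0, q1, q2, q4} → {q0, q1, q2, q4}.
Read '1': {q0, q1, q2, q4} → {q0, q1, q2, q4}.
Read '0': {q0, q1, q2, q4} → {q0, q1, q2, q4}.
Read '2': {q0, q1, q2, q4} → {q1, q2, q3, q4, q5}.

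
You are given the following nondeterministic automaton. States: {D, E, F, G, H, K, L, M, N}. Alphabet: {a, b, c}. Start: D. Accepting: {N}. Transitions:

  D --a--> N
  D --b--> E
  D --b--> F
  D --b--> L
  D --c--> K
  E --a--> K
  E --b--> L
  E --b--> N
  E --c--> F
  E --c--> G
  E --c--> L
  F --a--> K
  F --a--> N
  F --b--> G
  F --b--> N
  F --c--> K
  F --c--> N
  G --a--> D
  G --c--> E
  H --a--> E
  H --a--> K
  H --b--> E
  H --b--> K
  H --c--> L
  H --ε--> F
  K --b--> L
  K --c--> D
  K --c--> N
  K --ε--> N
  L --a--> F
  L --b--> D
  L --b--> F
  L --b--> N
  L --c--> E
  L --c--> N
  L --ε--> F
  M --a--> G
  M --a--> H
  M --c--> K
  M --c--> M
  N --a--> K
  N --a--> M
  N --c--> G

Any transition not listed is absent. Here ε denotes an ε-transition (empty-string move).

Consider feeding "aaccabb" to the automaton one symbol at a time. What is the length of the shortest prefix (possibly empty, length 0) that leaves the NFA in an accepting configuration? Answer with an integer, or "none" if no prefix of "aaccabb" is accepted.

1

Start in {D}.
Read 'a': D→{N}; now {N}.
None of the earlier sets intersect F, but {N} does.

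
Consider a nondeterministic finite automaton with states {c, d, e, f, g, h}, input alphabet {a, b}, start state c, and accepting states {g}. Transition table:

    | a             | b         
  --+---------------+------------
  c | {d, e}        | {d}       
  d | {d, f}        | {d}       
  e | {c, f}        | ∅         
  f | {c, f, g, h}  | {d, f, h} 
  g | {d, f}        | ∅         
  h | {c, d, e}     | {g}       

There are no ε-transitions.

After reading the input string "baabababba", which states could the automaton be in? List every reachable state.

Start in {c}.
Read 'b': c→{d}; now {d}.
Read 'a': d→{d, f}; now {d, f}.
Read 'a': d→{d, f}, f→{c, f, g, h}; now {c, d, f, g, h}.
Read 'b': c→{d}, d→{d}, f→{d, f, h}, g→∅, h→{g}; now {d, f, g, h}.
Read 'a': d→{d, f}, f→{c, f, g, h}, g→{d, f}, h→{c, d, e}; now {c, d, e, f, g, h}.
Read 'b': c→{d}, d→{d}, e→∅, f→{d, f, h}, g→∅, h→{g}; now {d, f, g, h}.
Read 'a': d→{d, f}, f→{c, f, g, h}, g→{d, f}, h→{c, d, e}; now {c, d, e, f, g, h}.
Read 'b': c→{d}, d→{d}, e→∅, f→{d, f, h}, g→∅, h→{g}; now {d, f, g, h}.
Read 'b': d→{d}, f→{d, f, h}, g→∅, h→{g}; now {d, f, g, h}.
Read 'a': d→{d, f}, f→{c, f, g, h}, g→{d, f}, h→{c, d, e}; now {c, d, e, f, g, h}.

{c, d, e, f, g, h}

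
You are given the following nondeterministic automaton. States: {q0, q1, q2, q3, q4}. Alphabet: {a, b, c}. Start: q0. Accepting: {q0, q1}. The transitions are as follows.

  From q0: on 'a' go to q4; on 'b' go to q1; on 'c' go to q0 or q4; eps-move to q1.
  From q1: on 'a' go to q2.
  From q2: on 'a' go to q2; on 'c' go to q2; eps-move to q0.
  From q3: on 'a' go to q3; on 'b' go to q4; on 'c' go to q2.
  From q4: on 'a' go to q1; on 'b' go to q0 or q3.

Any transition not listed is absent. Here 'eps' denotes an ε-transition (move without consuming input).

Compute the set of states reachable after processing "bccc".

∅

Start: ε-closure({q0}) = {q0, q1}.
Read 'b': {q0, q1} → {q1}.
Read 'c': {q1} → ∅.
The set is empty and remains empty for the remaining 2 symbols.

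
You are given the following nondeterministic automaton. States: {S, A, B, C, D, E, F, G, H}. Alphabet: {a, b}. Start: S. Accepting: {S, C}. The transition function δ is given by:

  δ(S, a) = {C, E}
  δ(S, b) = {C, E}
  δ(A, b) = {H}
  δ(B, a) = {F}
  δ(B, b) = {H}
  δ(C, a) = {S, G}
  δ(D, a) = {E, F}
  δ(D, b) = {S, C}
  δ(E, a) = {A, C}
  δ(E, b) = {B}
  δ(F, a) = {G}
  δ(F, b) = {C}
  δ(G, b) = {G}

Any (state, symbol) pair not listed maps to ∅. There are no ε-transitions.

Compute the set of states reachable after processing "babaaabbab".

Start in {S}.
Read 'b': {S} → {C, E}.
Read 'a': {C, E} → {S, A, C, G}.
Read 'b': {S, A, C, G} → {C, E, G, H}.
Read 'a': {C, E, G, H} → {S, A, C, G}.
Read 'a': {S, A, C, G} → {S, C, E, G}.
Read 'a': {S, C, E, G} → {S, A, C, E, G}.
Read 'b': {S, A, C, E, G} → {B, C, E, G, H}.
Read 'b': {B, C, E, G, H} → {B, G, H}.
Read 'a': {B, G, H} → {F}.
Read 'b': {F} → {C}.

{C}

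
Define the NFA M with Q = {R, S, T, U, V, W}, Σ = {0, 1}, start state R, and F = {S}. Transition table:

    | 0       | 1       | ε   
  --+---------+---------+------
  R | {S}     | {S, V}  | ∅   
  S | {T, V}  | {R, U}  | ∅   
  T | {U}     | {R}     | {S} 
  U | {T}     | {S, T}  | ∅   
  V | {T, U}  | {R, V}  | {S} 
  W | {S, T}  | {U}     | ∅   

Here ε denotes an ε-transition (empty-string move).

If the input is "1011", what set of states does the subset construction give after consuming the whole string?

{R, S, T, U, V}

Start in {R}.
Read '1': {R} → {S, V}.
Read '0': {S, V} → {S, T, U, V}.
Read '1': {S, T, U, V} → {R, S, T, U, V}.
Read '1': {R, S, T, U, V} → {R, S, T, U, V}.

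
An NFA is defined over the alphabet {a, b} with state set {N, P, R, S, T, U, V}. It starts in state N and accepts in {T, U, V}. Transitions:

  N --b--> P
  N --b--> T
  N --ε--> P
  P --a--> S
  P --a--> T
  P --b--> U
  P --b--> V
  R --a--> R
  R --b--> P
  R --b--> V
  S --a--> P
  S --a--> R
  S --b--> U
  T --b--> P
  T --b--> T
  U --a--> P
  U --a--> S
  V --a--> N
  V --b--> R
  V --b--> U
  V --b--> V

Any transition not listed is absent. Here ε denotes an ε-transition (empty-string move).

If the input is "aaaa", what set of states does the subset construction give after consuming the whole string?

Start: ε-closure({N}) = {N, P}.
Read 'a': N→∅, P→{S, T}; now {S, T}.
Read 'a': S→{P, R}, T→∅; now {P, R}.
Read 'a': P→{S, T}, R→{R}; now {R, S, T}.
Read 'a': R→{R}, S→{P, R}, T→∅; now {P, R}.

{P, R}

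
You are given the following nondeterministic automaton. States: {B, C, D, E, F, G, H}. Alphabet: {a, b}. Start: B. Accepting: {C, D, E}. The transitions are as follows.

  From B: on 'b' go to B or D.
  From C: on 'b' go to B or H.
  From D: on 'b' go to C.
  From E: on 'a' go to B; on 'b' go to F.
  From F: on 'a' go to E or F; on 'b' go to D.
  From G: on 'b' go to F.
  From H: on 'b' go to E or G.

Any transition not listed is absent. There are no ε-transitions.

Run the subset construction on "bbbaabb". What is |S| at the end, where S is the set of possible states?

0

Start in {B}.
Read 'b': {B} → {B, D}.
Read 'b': {B, D} → {B, C, D}.
Read 'b': {B, C, D} → {B, C, D, H}.
Read 'a': {B, C, D, H} → ∅.
The set is empty and remains empty for the remaining 3 symbols.
That set has 0 states.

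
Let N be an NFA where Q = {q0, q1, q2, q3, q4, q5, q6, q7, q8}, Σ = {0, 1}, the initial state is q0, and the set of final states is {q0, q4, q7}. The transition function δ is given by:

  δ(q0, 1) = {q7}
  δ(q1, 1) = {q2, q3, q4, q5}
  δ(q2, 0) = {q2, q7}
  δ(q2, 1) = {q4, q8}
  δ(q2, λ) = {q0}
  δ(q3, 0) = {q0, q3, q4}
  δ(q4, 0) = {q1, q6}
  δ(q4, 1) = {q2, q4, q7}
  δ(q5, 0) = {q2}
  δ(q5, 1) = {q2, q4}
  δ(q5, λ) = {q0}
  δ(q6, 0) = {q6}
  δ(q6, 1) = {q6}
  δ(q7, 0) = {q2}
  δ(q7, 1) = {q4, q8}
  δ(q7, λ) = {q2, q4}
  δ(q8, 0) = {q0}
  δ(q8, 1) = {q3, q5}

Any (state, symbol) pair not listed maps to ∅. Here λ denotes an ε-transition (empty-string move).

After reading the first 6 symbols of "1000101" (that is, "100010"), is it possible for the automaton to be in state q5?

No

Start in {q0}.
Read '1': q0→{q7}; union {q7}; ε-closure = {q0, q2, q4, q7}.
Read '0': q0→∅, q2→{q2, q7}, q4→{q1, q6}, q7→{q2}; union {q1, q2, q6, q7}; ε-closure = {q0, q1, q2, q4, q6, q7}.
Read '0': q0→∅, q1→∅, q2→{q2, q7}, q4→{q1, q6}, q6→{q6}, q7→{q2}; union {q1, q2, q6, q7}; ε-closure = {q0, q1, q2, q4, q6, q7}.
Read '0': q0→∅, q1→∅, q2→{q2, q7}, q4→{q1, q6}, q6→{q6}, q7→{q2}; union {q1, q2, q6, q7}; ε-closure = {q0, q1, q2, q4, q6, q7}.
Read '1': q0→{q7}, q1→{q2, q3, q4, q5}, q2→{q4, q8}, q4→{q2, q4, q7}, q6→{q6}, q7→{q4, q8}; union {q2, q3, q4, q5, q6, q7, q8}; ε-closure = {q0, q2, q3, q4, q5, q6, q7, q8}.
Read '0': q0→∅, q2→{q2, q7}, q3→{q0, q3, q4}, q4→{q1, q6}, q5→{q2}, q6→{q6}, q7→{q2}, q8→{q0}; now {q0, q1, q2, q3, q4, q6, q7}.
State q5 is not in {q0, q1, q2, q3, q4, q6, q7}.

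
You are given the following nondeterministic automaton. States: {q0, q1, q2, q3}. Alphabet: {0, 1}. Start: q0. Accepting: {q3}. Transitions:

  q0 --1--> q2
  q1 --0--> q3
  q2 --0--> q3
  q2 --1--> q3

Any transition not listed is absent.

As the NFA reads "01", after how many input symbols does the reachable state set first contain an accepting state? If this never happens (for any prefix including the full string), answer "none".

none

Start in {q0}.
Read '0': q0→∅; now ∅.
The set is empty and remains empty for the remaining 1 symbol.
No reachable set along the way intersects F.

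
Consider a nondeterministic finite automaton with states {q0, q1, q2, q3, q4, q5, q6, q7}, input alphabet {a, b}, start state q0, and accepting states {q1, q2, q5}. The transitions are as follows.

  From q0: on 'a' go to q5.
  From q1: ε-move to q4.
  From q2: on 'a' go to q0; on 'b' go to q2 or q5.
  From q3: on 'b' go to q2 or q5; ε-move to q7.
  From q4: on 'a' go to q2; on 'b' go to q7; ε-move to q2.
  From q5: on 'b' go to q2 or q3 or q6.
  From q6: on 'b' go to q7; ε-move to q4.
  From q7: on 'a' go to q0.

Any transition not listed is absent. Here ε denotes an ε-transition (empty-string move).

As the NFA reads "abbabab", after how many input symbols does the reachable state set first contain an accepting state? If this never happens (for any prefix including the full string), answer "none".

1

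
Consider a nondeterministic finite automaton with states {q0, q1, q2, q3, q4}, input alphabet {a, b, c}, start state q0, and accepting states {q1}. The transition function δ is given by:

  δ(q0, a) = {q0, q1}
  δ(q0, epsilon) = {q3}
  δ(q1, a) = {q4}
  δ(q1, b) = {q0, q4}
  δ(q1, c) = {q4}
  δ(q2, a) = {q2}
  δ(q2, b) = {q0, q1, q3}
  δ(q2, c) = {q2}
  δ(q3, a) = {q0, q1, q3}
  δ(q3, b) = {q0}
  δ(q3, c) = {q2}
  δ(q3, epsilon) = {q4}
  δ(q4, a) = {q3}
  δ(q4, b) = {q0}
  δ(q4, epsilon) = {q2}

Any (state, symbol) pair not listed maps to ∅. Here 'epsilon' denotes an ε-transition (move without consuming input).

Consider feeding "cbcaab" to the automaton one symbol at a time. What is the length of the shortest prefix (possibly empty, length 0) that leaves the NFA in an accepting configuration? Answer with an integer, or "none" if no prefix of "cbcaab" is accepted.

Start: ε-closure({q0}) = {q0, q2, q3, q4}.
Read 'c': {q0, q2, q3, q4} → {q2}.
Read 'b': {q2} → {q0, q1, q2, q3, q4}.
None of the earlier sets intersect F, but {q0, q1, q2, q3, q4} does.

2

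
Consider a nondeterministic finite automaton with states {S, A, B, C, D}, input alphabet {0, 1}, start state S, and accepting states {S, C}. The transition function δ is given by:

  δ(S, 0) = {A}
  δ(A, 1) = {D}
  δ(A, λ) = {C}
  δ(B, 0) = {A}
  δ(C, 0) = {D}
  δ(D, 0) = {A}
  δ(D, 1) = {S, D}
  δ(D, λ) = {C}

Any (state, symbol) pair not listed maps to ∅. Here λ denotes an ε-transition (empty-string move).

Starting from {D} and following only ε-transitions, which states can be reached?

Begin with {D}.
ε-move D → C; add C.

{C, D}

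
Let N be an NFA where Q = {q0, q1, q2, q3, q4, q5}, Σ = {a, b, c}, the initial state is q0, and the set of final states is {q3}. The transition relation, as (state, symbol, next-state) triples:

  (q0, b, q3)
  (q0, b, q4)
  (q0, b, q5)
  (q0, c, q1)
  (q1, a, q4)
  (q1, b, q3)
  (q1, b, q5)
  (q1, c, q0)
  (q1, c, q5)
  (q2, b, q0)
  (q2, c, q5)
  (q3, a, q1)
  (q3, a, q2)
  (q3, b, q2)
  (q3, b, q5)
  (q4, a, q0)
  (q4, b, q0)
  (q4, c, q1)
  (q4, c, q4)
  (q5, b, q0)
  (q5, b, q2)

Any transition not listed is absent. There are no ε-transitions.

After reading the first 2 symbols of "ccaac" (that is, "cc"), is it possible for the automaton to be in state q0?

Start in {q0}.
Read 'c': {q0} → {q1}.
Read 'c': {q1} → {q0, q5}.
State q0 is in {q0, q5}.

Yes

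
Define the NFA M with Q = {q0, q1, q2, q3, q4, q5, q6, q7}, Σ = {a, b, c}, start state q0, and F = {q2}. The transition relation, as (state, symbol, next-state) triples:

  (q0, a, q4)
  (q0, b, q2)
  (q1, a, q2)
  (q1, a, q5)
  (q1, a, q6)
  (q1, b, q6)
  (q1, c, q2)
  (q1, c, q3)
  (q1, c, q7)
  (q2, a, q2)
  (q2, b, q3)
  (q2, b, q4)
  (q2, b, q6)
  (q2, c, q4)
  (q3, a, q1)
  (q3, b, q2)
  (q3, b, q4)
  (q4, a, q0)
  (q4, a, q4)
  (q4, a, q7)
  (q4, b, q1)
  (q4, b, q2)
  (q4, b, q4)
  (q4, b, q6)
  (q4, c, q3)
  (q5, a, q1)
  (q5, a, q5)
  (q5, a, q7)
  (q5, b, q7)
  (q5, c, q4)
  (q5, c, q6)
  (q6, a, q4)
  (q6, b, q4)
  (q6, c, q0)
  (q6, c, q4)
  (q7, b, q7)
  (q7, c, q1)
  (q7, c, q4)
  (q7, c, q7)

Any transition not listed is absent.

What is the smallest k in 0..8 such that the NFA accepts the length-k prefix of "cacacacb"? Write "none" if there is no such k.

none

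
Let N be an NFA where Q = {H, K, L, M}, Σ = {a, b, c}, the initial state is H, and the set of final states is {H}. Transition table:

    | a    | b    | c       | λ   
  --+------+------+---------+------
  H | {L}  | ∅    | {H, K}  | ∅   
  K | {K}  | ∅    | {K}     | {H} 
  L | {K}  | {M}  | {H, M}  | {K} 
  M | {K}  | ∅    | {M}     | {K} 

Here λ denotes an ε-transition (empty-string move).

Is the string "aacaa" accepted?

Yes

Start in {H}.
Read 'a': H→{L}; union {L}; ε-closure = {H, K, L}.
Read 'a': H→{L}, K→{K}, L→{K}; union {K, L}; ε-closure = {H, K, L}.
Read 'c': H→{H, K}, K→{K}, L→{H, M}; now {H, K, M}.
Read 'a': H→{L}, K→{K}, M→{K}; union {K, L}; ε-closure = {H, K, L}.
Read 'a': H→{L}, K→{K}, L→{K}; union {K, L}; ε-closure = {H, K, L}.
The final set {H, K, L} contains the accepting state H.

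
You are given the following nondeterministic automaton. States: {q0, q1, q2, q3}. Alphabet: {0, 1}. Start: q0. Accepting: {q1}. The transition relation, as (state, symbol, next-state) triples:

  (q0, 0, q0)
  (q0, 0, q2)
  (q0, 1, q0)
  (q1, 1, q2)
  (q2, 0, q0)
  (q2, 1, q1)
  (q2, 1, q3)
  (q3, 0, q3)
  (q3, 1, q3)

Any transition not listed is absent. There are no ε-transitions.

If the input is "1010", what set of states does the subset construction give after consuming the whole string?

Start in {q0}.
Read '1': {q0} → {q0}.
Read '0': {q0} → {q0, q2}.
Read '1': {q0, q2} → {q0, q1, q3}.
Read '0': {q0, q1, q3} → {q0, q2, q3}.

{q0, q2, q3}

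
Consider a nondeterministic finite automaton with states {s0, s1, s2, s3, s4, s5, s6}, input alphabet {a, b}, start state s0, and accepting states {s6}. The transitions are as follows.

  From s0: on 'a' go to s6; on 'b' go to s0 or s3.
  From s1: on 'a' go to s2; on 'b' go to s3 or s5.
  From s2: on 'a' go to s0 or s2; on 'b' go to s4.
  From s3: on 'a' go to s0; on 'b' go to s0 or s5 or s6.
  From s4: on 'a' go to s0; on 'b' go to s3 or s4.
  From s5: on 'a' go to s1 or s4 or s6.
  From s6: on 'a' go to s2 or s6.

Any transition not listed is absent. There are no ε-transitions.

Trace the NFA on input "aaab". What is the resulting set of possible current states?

{s0, s3, s4}

Start in {s0}.
Read 'a': s0→{s6}; now {s6}.
Read 'a': s6→{s2, s6}; now {s2, s6}.
Read 'a': s2→{s0, s2}, s6→{s2, s6}; now {s0, s2, s6}.
Read 'b': s0→{s0, s3}, s2→{s4}, s6→∅; now {s0, s3, s4}.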